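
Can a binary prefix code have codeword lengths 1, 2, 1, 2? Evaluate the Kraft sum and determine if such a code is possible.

1.5; no

With common denominator 2^2 = 4: Σ 2^(−ℓᵢ) = 2/4 + 1/4 + 2/4 + 1/4 = 6/4 = 1.5.
Kraft's inequality requires Σ ≤ 1; here Σ = 1.5 > 1, so no such prefix code exists.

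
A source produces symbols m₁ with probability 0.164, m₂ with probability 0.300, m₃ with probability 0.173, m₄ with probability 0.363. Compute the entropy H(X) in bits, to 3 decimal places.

H = −Σ pᵢ log₂ pᵢ.
−0.164·log₂(0.164) = 0.4278
−0.300·log₂(0.300) = 0.5211
−0.173·log₂(0.173) = 0.4379
−0.363·log₂(0.363) = 0.5307
Sum ≈ 1.9174 → 1.917 bits.

1.917 bits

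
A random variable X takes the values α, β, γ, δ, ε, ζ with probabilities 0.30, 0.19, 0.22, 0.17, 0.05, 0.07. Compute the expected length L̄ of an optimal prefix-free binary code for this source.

2.41 bits/symbol

Repeatedly combine the two least-probable nodes; the expected code length is the sum of the merged weights.
merge 1/20 + 7/100 → 3/25
merge 3/25 + 17/100 → 29/100
merge 19/100 + 11/50 → 41/100
merge 29/100 + 3/10 → 59/100
merge 41/100 + 59/100 → 1
L = 3/25 + 29/100 + 41/100 + 59/100 + 1 = 241/100 = 2.41 bits/symbol.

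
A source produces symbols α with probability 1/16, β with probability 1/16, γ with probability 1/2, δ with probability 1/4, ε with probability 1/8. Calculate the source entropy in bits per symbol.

Each probability is a power of 1/2, so log₂(1/p) is an integer.
H = Σ p·log₂(1/p) = 1/16·4 + 1/16·4 + 1/2·1 + 1/4·2 + 1/8·3 = 1.875 bits.

1.875 bits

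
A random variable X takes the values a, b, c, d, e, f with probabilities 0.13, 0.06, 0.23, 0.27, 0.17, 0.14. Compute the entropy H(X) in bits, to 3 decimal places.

2.456 bits

H = −Σ pᵢ log₂ pᵢ.
−0.13·log₂(0.13) = 0.3826
−0.06·log₂(0.06) = 0.2435
−0.23·log₂(0.23) = 0.4877
−0.27·log₂(0.27) = 0.5100
−0.17·log₂(0.17) = 0.4346
−0.14·log₂(0.14) = 0.3971
Sum ≈ 2.4556 → 2.456 bits.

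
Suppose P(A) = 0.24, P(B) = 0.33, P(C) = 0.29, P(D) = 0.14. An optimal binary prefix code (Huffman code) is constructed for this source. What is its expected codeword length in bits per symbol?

2 bits/symbol

Repeatedly combine the two least-probable nodes; the expected code length is the sum of the merged weights.
merge 7/50 + 6/25 → 19/50
merge 29/100 + 33/100 → 31/50
merge 19/50 + 31/50 → 1
L = 19/50 + 31/50 + 1 = 2 bits/symbol.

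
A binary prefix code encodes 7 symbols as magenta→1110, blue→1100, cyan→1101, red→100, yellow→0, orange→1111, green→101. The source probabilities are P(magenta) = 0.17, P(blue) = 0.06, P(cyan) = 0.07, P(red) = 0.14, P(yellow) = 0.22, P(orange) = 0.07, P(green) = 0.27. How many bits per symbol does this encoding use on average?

2.93 bits/symbol

L̄ = Σ pᵢ·ℓᵢ = 0.17·4 + 0.06·4 + 0.07·4 + 0.14·3 + 0.22·1 + 0.07·4 + 0.27·3 = 2.93 bits/symbol.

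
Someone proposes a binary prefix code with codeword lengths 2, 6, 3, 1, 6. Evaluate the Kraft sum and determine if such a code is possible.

0.90625; yes

With common denominator 2^6 = 64: Σ 2^(−ℓᵢ) = 16/64 + 1/64 + 8/64 + 32/64 + 1/64 = 58/64 = 0.90625.
Kraft's inequality requires Σ ≤ 1; here Σ = 0.90625 ≤ 1, so such a prefix code exists.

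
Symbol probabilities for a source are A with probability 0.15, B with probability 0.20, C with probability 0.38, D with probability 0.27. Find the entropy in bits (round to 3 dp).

1.915 bits

H = −Σ pᵢ log₂ pᵢ.
−0.15·log₂(0.15) = 0.4105
−0.20·log₂(0.20) = 0.4644
−0.38·log₂(0.38) = 0.5305
−0.27·log₂(0.27) = 0.5100
Sum ≈ 1.9154 → 1.915 bits.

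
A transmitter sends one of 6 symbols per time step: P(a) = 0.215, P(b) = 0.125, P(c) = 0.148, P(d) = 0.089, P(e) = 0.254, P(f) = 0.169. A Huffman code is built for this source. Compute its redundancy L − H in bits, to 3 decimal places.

0.025 bits

Entropy H = −Σ p log₂ p ≈ 2.5060 bits.
Huffman merges: 89/1000+1/8→107/500; 37/250+169/1000→317/1000; 107/500+43/200→429/1000; 127/500+317/1000→571/1000; 429/1000+571/1000→1. L = 2531/1000 ≈ 2.5310.
L − H = 2.5310 − 2.5060 = 0.025 bits.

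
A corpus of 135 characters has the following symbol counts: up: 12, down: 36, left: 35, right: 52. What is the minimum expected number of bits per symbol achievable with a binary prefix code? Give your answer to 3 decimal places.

Probabilities are the counts divided by 135.
Repeatedly combine the two least-probable nodes; the expected code length is the sum of the merged weights.
merge 4/45 + 7/27 → 47/135
merge 4/15 + 47/135 → 83/135
merge 52/135 + 83/135 → 1
L = 47/135 + 83/135 + 1 = 53/27 ≈ 1.963 bits/symbol.

1.963 bits/symbol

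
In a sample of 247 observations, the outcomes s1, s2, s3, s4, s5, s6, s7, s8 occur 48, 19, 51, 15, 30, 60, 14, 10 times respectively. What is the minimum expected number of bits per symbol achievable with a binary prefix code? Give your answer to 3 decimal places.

2.785 bits/symbol

Probabilities are the counts divided by 247.
Repeatedly combine the two least-probable nodes; the expected code length is the sum of the merged weights.
merge 10/247 + 14/247 → 24/247
merge 15/247 + 1/13 → 34/247
merge 24/247 + 30/247 → 54/247
merge 34/247 + 48/247 → 82/247
merge 51/247 + 54/247 → 105/247
merge 60/247 + 82/247 → 142/247
merge 105/247 + 142/247 → 1
L = 24/247 + 34/247 + 54/247 + 82/247 + 105/247 + 142/247 + 1 = 688/247 ≈ 2.785 bits/symbol.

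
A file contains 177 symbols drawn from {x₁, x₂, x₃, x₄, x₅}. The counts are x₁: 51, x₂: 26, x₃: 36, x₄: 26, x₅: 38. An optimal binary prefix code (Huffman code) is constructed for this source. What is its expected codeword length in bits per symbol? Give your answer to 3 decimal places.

Probabilities are the counts divided by 177.
Repeatedly combine the two least-probable nodes; the expected code length is the sum of the merged weights.
merge 26/177 + 26/177 → 52/177
merge 12/59 + 38/177 → 74/177
merge 17/59 + 52/177 → 103/177
merge 74/177 + 103/177 → 1
L = 52/177 + 74/177 + 103/177 + 1 = 406/177 ≈ 2.294 bits/symbol.

2.294 bits/symbol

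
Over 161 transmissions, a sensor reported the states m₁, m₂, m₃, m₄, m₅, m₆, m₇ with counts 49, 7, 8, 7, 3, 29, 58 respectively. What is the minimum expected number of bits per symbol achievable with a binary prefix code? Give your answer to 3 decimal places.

Probabilities are the counts divided by 161.
Repeatedly combine the two least-probable nodes; the expected code length is the sum of the merged weights.
merge 3/161 + 1/23 → 10/161
merge 1/23 + 8/161 → 15/161
merge 10/161 + 15/161 → 25/161
merge 25/161 + 29/161 → 54/161
merge 7/23 + 54/161 → 103/161
merge 58/161 + 103/161 → 1
L = 10/161 + 15/161 + 25/161 + 54/161 + 103/161 + 1 = 16/7 ≈ 2.286 bits/symbol.

2.286 bits/symbol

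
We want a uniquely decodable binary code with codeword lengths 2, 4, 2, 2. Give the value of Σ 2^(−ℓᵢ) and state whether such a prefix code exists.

0.8125; yes

With common denominator 2^4 = 16: Σ 2^(−ℓᵢ) = 4/16 + 1/16 + 4/16 + 4/16 = 13/16 = 0.8125.
Kraft's inequality requires Σ ≤ 1; here Σ = 0.8125 ≤ 1, so such a prefix code exists.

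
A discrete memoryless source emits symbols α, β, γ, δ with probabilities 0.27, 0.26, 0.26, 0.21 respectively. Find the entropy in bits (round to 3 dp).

1.993 bits

H = −Σ pᵢ log₂ pᵢ.
−0.27·log₂(0.27) = 0.5100
−0.26·log₂(0.26) = 0.5053
−0.26·log₂(0.26) = 0.5053
−0.21·log₂(0.21) = 0.4728
Sum ≈ 1.9934 → 1.993 bits.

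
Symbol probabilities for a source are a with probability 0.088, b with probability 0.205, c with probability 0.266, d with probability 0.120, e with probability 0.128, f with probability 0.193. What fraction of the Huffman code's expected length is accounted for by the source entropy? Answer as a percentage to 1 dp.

98.5%

Entropy H = −Σ p log₂ p ≈ 2.4902 bits.
Huffman merges: 11/125+3/25→26/125; 16/125+193/1000→321/1000; 41/200+26/125→413/1000; 133/500+321/1000→587/1000; 413/1000+587/1000→1. L = 2529/1000 ≈ 2.5290.
Efficiency = H/L = 2.4902/2.5290 = 98.5%.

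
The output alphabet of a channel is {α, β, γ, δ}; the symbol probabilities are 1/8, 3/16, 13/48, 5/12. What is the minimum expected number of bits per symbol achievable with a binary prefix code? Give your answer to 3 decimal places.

1.896 bits/symbol

Repeatedly combine the two least-probable nodes; the expected code length is the sum of the merged weights.
merge 1/8 + 3/16 → 5/16
merge 13/48 + 5/16 → 7/12
merge 5/12 + 7/12 → 1
L = 5/16 + 7/12 + 1 = 91/48 ≈ 1.896 bits/symbol.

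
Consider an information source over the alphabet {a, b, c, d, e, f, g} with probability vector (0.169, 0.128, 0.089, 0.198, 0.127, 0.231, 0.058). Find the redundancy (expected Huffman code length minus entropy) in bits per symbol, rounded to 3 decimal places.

Entropy H = −Σ p log₂ p ≈ 2.6910 bits.
Huffman merges: 29/500+89/1000→147/1000; 127/1000+16/125→51/200; 147/1000+169/1000→79/250; 99/500+231/1000→429/1000; 51/200+79/250→571/1000; 429/1000+571/1000→1. L = 1359/500 ≈ 2.7180.
L − H = 2.7180 − 2.6910 = 0.027 bits.

0.027 bits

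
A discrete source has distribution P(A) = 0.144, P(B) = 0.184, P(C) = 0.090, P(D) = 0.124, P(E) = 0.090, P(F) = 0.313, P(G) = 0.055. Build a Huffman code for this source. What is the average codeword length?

2.648 bits/symbol

Repeatedly combine the two least-probable nodes; the expected code length is the sum of the merged weights.
merge 11/200 + 9/100 → 29/200
merge 9/100 + 31/250 → 107/500
merge 18/125 + 29/200 → 289/1000
merge 23/125 + 107/500 → 199/500
merge 289/1000 + 313/1000 → 301/500
merge 199/500 + 301/500 → 1
L = 29/200 + 107/500 + 289/1000 + 199/500 + 301/500 + 1 = 331/125 = 2.648 bits/symbol.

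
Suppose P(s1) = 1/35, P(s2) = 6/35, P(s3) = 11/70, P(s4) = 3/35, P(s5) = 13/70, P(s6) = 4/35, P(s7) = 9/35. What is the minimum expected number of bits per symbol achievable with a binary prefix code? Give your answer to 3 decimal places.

2.671 bits/symbol

Repeatedly combine the two least-probable nodes; the expected code length is the sum of the merged weights.
merge 1/35 + 3/35 → 4/35
merge 4/35 + 4/35 → 8/35
merge 11/70 + 6/35 → 23/70
merge 13/70 + 8/35 → 29/70
merge 9/35 + 23/70 → 41/70
merge 29/70 + 41/70 → 1
L = 4/35 + 8/35 + 23/70 + 29/70 + 41/70 + 1 = 187/70 ≈ 2.671 bits/symbol.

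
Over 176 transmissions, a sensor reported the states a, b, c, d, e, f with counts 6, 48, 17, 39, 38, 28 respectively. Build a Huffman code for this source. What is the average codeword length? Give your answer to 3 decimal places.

2.420 bits/symbol

Probabilities are the counts divided by 176.
Repeatedly combine the two least-probable nodes; the expected code length is the sum of the merged weights.
merge 3/88 + 17/176 → 23/176
merge 23/176 + 7/44 → 51/176
merge 19/88 + 39/176 → 7/16
merge 3/11 + 51/176 → 9/16
merge 7/16 + 9/16 → 1
L = 23/176 + 51/176 + 7/16 + 9/16 + 1 = 213/88 ≈ 2.420 bits/symbol.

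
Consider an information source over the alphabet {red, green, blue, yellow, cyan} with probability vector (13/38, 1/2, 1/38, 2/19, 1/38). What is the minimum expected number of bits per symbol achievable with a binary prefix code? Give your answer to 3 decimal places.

1.711 bits/symbol

Repeatedly combine the two least-probable nodes; the expected code length is the sum of the merged weights.
merge 1/38 + 1/38 → 1/19
merge 1/19 + 2/19 → 3/19
merge 3/19 + 13/38 → 1/2
merge 1/2 + 1/2 → 1
L = 1/19 + 3/19 + 1/2 + 1 = 65/38 ≈ 1.711 bits/symbol.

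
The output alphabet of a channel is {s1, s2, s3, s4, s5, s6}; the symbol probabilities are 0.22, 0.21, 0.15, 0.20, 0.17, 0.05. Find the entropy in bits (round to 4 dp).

2.4790 bits

H = −Σ pᵢ log₂ pᵢ.
−0.22·log₂(0.22) = 0.4806
−0.21·log₂(0.21) = 0.4728
−0.15·log₂(0.15) = 0.4105
−0.20·log₂(0.20) = 0.4644
−0.17·log₂(0.17) = 0.4346
−0.05·log₂(0.05) = 0.2161
Sum ≈ 2.4790 → 2.4790 bits.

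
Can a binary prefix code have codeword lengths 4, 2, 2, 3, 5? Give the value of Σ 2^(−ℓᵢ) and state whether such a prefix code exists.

With common denominator 2^5 = 32: Σ 2^(−ℓᵢ) = 2/32 + 8/32 + 8/32 + 4/32 + 1/32 = 23/32 = 0.71875.
Kraft's inequality requires Σ ≤ 1; here Σ = 0.71875 ≤ 1, so such a prefix code exists.

0.71875; yes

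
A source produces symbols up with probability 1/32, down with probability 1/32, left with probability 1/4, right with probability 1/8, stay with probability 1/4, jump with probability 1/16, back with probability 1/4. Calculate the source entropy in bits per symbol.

Each probability is a power of 1/2, so log₂(1/p) is an integer.
H = Σ p·log₂(1/p) = 1/32·5 + 1/32·5 + 1/4·2 + 1/8·3 + 1/4·2 + 1/16·4 + 1/4·2 = 2.4375 bits.

2.4375 bits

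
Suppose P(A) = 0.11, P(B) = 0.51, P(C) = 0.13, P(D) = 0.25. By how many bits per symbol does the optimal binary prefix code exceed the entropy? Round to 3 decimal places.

Entropy H = −Σ p log₂ p ≈ 1.7284 bits.
Huffman merges: 11/100+13/100→6/25; 6/25+1/4→49/100; 49/100+51/100→1. L = 173/100 ≈ 1.7300.
L − H = 1.7300 − 1.7284 = 0.002 bits.

0.002 bits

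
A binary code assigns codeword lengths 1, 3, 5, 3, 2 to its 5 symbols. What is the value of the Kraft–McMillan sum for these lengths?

With common denominator 2^5 = 32: Σ 2^(−ℓᵢ) = 16/32 + 4/32 + 1/32 + 4/32 + 8/32 = 33/32 = 1.03125.

1.03125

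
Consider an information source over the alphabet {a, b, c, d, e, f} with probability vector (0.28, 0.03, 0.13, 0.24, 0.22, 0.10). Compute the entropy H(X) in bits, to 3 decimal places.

2.356 bits

H = −Σ pᵢ log₂ pᵢ.
−0.28·log₂(0.28) = 0.5142
−0.03·log₂(0.03) = 0.1518
−0.13·log₂(0.13) = 0.3826
−0.24·log₂(0.24) = 0.4941
−0.22·log₂(0.22) = 0.4806
−0.10·log₂(0.10) = 0.3322
Sum ≈ 2.3555 → 2.356 bits.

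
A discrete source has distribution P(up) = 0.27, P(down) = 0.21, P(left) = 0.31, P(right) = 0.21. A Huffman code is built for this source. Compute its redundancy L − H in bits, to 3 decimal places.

Entropy H = −Σ p log₂ p ≈ 1.9795 bits.
Huffman merges: 21/100+21/100→21/50; 27/100+31/100→29/50; 21/50+29/50→1. L = 2 ≈ 2.0000.
L − H = 2.0000 − 1.9795 = 0.021 bits.

0.021 bits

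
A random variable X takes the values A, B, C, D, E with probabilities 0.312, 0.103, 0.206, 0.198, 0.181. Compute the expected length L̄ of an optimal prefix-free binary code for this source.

Repeatedly combine the two least-probable nodes; the expected code length is the sum of the merged weights.
merge 103/1000 + 181/1000 → 71/250
merge 99/500 + 103/500 → 101/250
merge 71/250 + 39/125 → 149/250
merge 101/250 + 149/250 → 1
L = 71/250 + 101/250 + 149/250 + 1 = 571/250 = 2.284 bits/symbol.

2.284 bits/symbol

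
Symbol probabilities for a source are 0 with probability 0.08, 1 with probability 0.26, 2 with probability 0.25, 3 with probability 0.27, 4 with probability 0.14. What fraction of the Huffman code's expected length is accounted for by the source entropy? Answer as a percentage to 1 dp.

Entropy H = −Σ p log₂ p ≈ 2.2039 bits.
Huffman merges: 2/25+7/50→11/50; 11/50+1/4→47/100; 13/50+27/100→53/100; 47/100+53/100→1. L = 111/50 ≈ 2.2200.
Efficiency = H/L = 2.2039/2.2200 = 99.3%.

99.3%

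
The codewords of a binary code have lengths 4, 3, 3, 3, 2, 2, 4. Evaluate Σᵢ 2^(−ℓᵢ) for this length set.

1

With common denominator 2^4 = 16: Σ 2^(−ℓᵢ) = 1/16 + 2/16 + 2/16 + 2/16 + 4/16 + 4/16 + 1/16 = 16/16 = 1.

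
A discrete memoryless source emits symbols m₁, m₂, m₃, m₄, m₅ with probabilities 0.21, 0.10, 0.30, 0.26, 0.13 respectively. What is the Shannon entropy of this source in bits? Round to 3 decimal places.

H = −Σ pᵢ log₂ pᵢ.
−0.21·log₂(0.21) = 0.4728
−0.10·log₂(0.10) = 0.3322
−0.30·log₂(0.30) = 0.5211
−0.26·log₂(0.26) = 0.5053
−0.13·log₂(0.13) = 0.3826
Sum ≈ 2.2140 → 2.214 bits.

2.214 bits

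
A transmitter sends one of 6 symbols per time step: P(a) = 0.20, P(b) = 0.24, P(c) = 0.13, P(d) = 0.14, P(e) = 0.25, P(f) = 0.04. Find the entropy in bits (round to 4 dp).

H = −Σ pᵢ log₂ pᵢ.
−0.20·log₂(0.20) = 0.4644
−0.24·log₂(0.24) = 0.4941
−0.13·log₂(0.13) = 0.3826
−0.14·log₂(0.14) = 0.3971
−0.25·log₂(0.25) = 0.5000
−0.04·log₂(0.04) = 0.1858
Sum ≈ 2.4240 → 2.4240 bits.

2.4240 bits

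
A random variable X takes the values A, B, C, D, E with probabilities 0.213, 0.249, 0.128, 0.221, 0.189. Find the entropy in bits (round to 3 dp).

2.290 bits

H = −Σ pᵢ log₂ pᵢ.
−0.213·log₂(0.213) = 0.4752
−0.249·log₂(0.249) = 0.4994
−0.128·log₂(0.128) = 0.3796
−0.221·log₂(0.221) = 0.4813
−0.189·log₂(0.189) = 0.4543
Sum ≈ 2.2899 → 2.290 bits.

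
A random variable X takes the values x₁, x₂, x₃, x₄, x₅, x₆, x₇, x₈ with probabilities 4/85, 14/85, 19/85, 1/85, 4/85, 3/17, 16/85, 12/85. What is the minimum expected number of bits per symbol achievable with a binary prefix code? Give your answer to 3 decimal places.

Repeatedly combine the two least-probable nodes; the expected code length is the sum of the merged weights.
merge 1/85 + 4/85 → 1/17
merge 4/85 + 1/17 → 9/85
merge 9/85 + 12/85 → 21/85
merge 14/85 + 3/17 → 29/85
merge 16/85 + 19/85 → 7/17
merge 21/85 + 29/85 → 10/17
merge 7/17 + 10/17 → 1
L = 1/17 + 9/85 + 21/85 + 29/85 + 7/17 + 10/17 + 1 = 234/85 ≈ 2.753 bits/symbol.

2.753 bits/symbol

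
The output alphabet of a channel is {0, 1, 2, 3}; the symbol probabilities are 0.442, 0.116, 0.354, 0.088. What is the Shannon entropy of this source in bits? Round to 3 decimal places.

H = −Σ pᵢ log₂ pᵢ.
−0.442·log₂(0.442) = 0.5206
−0.116·log₂(0.116) = 0.3605
−0.354·log₂(0.354) = 0.5304
−0.088·log₂(0.088) = 0.3086
Sum ≈ 1.7200 → 1.720 bits.

1.720 bits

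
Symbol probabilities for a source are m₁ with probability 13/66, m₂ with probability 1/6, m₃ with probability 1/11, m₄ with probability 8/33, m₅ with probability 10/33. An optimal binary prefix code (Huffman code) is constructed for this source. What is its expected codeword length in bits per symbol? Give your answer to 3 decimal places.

Repeatedly combine the two least-probable nodes; the expected code length is the sum of the merged weights.
merge 1/11 + 1/6 → 17/66
merge 13/66 + 8/33 → 29/66
merge 17/66 + 10/33 → 37/66
merge 29/66 + 37/66 → 1
L = 17/66 + 29/66 + 37/66 + 1 = 149/66 ≈ 2.258 bits/symbol.

2.258 bits/symbol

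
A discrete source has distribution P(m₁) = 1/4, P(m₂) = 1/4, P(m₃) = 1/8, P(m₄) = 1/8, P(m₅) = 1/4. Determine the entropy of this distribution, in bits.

Each probability is a power of 1/2, so log₂(1/p) is an integer.
H = Σ p·log₂(1/p) = 1/4·2 + 1/4·2 + 1/8·3 + 1/8·3 + 1/4·2 = 2.25 bits.

2.25 bits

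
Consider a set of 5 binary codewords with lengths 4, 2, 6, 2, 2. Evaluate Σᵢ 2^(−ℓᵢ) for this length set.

0.828125

With common denominator 2^6 = 64: Σ 2^(−ℓᵢ) = 4/64 + 16/64 + 1/64 + 16/64 + 16/64 = 53/64 = 0.828125.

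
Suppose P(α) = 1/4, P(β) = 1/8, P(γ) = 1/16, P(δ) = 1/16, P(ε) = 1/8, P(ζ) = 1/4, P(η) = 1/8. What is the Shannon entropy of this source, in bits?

2.625 bits

Each probability is a power of 1/2, so log₂(1/p) is an integer.
H = Σ p·log₂(1/p) = 1/4·2 + 1/8·3 + 1/16·4 + 1/16·4 + 1/8·3 + 1/4·2 + 1/8·3 = 2.625 bits.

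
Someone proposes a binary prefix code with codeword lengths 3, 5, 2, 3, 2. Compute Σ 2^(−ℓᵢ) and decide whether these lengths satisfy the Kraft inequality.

0.78125; yes

With common denominator 2^5 = 32: Σ 2^(−ℓᵢ) = 4/32 + 1/32 + 8/32 + 4/32 + 8/32 = 25/32 = 0.78125.
Kraft's inequality requires Σ ≤ 1; here Σ = 0.78125 ≤ 1, so such a prefix code exists.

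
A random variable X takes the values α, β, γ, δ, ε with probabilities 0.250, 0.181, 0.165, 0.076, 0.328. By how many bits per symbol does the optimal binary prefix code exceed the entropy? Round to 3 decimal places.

0.056 bits

Entropy H = −Σ p log₂ p ≈ 2.1853 bits.
Huffman merges: 19/250+33/200→241/1000; 181/1000+241/1000→211/500; 1/4+41/125→289/500; 211/500+289/500→1. L = 2241/1000 ≈ 2.2410.
L − H = 2.2410 − 2.1853 = 0.056 bits.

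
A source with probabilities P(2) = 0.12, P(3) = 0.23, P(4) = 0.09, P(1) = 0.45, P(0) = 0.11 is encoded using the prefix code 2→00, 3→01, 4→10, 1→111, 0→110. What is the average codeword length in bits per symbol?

L̄ = Σ pᵢ·ℓᵢ = 0.12·2 + 0.23·2 + 0.09·2 + 0.45·3 + 0.11·3 = 2.56 bits/symbol.

2.56 bits/symbol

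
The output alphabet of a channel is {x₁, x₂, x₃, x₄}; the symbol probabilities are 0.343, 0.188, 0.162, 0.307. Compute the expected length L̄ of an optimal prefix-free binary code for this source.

2 bits/symbol

Repeatedly combine the two least-probable nodes; the expected code length is the sum of the merged weights.
merge 81/500 + 47/250 → 7/20
merge 307/1000 + 343/1000 → 13/20
merge 7/20 + 13/20 → 1
L = 7/20 + 13/20 + 1 = 2 bits/symbol.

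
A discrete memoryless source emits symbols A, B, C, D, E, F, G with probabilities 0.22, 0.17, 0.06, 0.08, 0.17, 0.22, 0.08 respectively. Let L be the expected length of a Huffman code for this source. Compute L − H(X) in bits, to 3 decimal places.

0.043 bits

Entropy H = −Σ p log₂ p ≈ 2.6569 bits.
Huffman merges: 3/50+2/25→7/50; 2/25+7/50→11/50; 17/100+17/100→17/50; 11/50+11/50→11/25; 11/50+17/50→14/25; 11/25+14/25→1. L = 27/10 ≈ 2.7000.
L − H = 2.7000 − 2.6569 = 0.043 bits.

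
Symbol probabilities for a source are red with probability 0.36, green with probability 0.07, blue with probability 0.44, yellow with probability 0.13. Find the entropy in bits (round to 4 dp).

1.7030 bits

H = −Σ pᵢ log₂ pᵢ.
−0.36·log₂(0.36) = 0.5306
−0.07·log₂(0.07) = 0.2686
−0.44·log₂(0.44) = 0.5211
−0.13·log₂(0.13) = 0.3826
Sum ≈ 1.7030 → 1.7030 bits.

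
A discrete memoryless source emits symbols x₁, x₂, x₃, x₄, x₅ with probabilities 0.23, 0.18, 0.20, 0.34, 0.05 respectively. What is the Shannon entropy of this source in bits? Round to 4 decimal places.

H = −Σ pᵢ log₂ pᵢ.
−0.23·log₂(0.23) = 0.4877
−0.18·log₂(0.18) = 0.4453
−0.20·log₂(0.20) = 0.4644
−0.34·log₂(0.34) = 0.5292
−0.05·log₂(0.05) = 0.2161
Sum ≈ 2.1426 → 2.1426 bits.

2.1426 bits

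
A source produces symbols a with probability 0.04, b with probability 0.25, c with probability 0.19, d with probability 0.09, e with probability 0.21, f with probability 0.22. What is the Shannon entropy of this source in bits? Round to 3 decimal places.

H = −Σ pᵢ log₂ pᵢ.
−0.04·log₂(0.04) = 0.1858
−0.25·log₂(0.25) = 0.5000
−0.19·log₂(0.19) = 0.4552
−0.09·log₂(0.09) = 0.3127
−0.21·log₂(0.21) = 0.4728
−0.22·log₂(0.22) = 0.4806
Sum ≈ 2.4070 → 2.407 bits.

2.407 bits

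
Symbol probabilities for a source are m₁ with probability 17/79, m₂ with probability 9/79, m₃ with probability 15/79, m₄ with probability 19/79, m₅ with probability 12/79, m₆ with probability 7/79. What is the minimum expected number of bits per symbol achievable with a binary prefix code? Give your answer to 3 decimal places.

2.544 bits/symbol

Repeatedly combine the two least-probable nodes; the expected code length is the sum of the merged weights.
merge 7/79 + 9/79 → 16/79
merge 12/79 + 15/79 → 27/79
merge 16/79 + 17/79 → 33/79
merge 19/79 + 27/79 → 46/79
merge 33/79 + 46/79 → 1
L = 16/79 + 27/79 + 33/79 + 46/79 + 1 = 201/79 ≈ 2.544 bits/symbol.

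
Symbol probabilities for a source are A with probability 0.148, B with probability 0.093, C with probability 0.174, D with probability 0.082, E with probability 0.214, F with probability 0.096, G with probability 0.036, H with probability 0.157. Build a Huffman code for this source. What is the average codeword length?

2.904 bits/symbol

Repeatedly combine the two least-probable nodes; the expected code length is the sum of the merged weights.
merge 9/250 + 41/500 → 59/500
merge 93/1000 + 12/125 → 189/1000
merge 59/500 + 37/250 → 133/500
merge 157/1000 + 87/500 → 331/1000
merge 189/1000 + 107/500 → 403/1000
merge 133/500 + 331/1000 → 597/1000
merge 403/1000 + 597/1000 → 1
L = 59/500 + 189/1000 + 133/500 + 331/1000 + 403/1000 + 597/1000 + 1 = 363/125 = 2.904 bits/symbol.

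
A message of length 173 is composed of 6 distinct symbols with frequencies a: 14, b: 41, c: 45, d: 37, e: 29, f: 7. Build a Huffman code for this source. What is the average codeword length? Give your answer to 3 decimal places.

2.410 bits/symbol

Probabilities are the counts divided by 173.
Repeatedly combine the two least-probable nodes; the expected code length is the sum of the merged weights.
merge 7/173 + 14/173 → 21/173
merge 21/173 + 29/173 → 50/173
merge 37/173 + 41/173 → 78/173
merge 45/173 + 50/173 → 95/173
merge 78/173 + 95/173 → 1
L = 21/173 + 50/173 + 78/173 + 95/173 + 1 = 417/173 ≈ 2.410 bits/symbol.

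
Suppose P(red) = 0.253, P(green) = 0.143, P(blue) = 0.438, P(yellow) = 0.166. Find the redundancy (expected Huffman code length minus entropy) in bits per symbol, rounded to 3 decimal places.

0.016 bits

Entropy H = −Σ p log₂ p ≈ 1.8546 bits.
Huffman merges: 143/1000+83/500→309/1000; 253/1000+309/1000→281/500; 219/500+281/500→1. L = 1871/1000 ≈ 1.8710.
L − H = 1.8710 − 1.8546 = 0.016 bits.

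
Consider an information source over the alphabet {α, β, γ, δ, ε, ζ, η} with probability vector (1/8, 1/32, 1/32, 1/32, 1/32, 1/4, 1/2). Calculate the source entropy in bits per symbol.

Each probability is a power of 1/2, so log₂(1/p) is an integer.
H = Σ p·log₂(1/p) = 1/8·3 + 1/32·5 + 1/32·5 + 1/32·5 + 1/32·5 + 1/4·2 + 1/2·1 = 2 bits.

2 bits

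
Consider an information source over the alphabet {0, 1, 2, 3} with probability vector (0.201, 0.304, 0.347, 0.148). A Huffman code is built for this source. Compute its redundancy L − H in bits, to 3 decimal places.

Entropy H = −Σ p log₂ p ≈ 1.9253 bits.
Huffman merges: 37/250+201/1000→349/1000; 38/125+347/1000→651/1000; 349/1000+651/1000→1. L = 2 ≈ 2.0000.
L − H = 2.0000 − 1.9253 = 0.075 bits.

0.075 bits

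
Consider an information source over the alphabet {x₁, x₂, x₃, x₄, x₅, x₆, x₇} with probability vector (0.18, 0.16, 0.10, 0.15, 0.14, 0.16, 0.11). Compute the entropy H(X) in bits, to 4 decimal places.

2.7815 bits

H = −Σ pᵢ log₂ pᵢ.
−0.18·log₂(0.18) = 0.4453
−0.16·log₂(0.16) = 0.4230
−0.10·log₂(0.10) = 0.3322
−0.15·log₂(0.15) = 0.4105
−0.14·log₂(0.14) = 0.3971
−0.16·log₂(0.16) = 0.4230
−0.11·log₂(0.11) = 0.3503
Sum ≈ 2.7815 → 2.7815 bits.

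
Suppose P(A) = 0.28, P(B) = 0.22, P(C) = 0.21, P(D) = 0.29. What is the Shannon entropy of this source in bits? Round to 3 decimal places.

H = −Σ pᵢ log₂ pᵢ.
−0.28·log₂(0.28) = 0.5142
−0.22·log₂(0.22) = 0.4806
−0.21·log₂(0.21) = 0.4728
−0.29·log₂(0.29) = 0.5179
Sum ≈ 1.9855 → 1.986 bits.

1.986 bits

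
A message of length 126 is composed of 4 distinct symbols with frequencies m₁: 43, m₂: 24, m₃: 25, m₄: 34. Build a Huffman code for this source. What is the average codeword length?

Probabilities are the counts divided by 126.
Repeatedly combine the two least-probable nodes; the expected code length is the sum of the merged weights.
merge 4/21 + 25/126 → 7/18
merge 17/63 + 43/126 → 11/18
merge 7/18 + 11/18 → 1
L = 7/18 + 11/18 + 1 = 2 bits/symbol.

2 bits/symbol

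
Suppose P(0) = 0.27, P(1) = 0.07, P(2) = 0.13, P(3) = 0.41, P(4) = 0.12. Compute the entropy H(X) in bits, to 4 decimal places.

H = −Σ pᵢ log₂ pᵢ.
−0.27·log₂(0.27) = 0.5100
−0.07·log₂(0.07) = 0.2686
−0.13·log₂(0.13) = 0.3826
−0.41·log₂(0.41) = 0.5274
−0.12·log₂(0.12) = 0.3671
Sum ≈ 2.0557 → 2.0557 bits.

2.0557 bits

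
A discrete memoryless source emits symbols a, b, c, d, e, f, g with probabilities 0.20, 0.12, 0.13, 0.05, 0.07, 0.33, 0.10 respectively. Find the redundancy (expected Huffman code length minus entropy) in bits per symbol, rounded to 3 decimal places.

Entropy H = −Σ p log₂ p ≈ 2.5588 bits.
Huffman merges: 1/20+7/100→3/25; 1/10+3/25→11/50; 3/25+13/100→1/4; 1/5+11/50→21/50; 1/4+33/100→29/50; 21/50+29/50→1. L = 259/100 ≈ 2.5900.
L − H = 2.5900 − 2.5588 = 0.031 bits.

0.031 bits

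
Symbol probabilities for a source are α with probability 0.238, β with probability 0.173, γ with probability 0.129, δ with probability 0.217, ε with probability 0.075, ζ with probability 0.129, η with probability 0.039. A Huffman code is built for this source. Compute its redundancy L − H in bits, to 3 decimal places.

Entropy H = −Σ p log₂ p ≈ 2.6342 bits.
Huffman merges: 39/1000+3/40→57/500; 57/500+129/1000→243/1000; 129/1000+173/1000→151/500; 217/1000+119/500→91/200; 243/1000+151/500→109/200; 91/200+109/200→1. L = 2659/1000 ≈ 2.6590.
L − H = 2.6590 − 2.6342 = 0.025 bits.

0.025 bits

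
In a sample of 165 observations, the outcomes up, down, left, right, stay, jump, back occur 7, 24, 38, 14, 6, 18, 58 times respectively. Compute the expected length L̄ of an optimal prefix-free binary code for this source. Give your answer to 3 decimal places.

2.497 bits/symbol

Probabilities are the counts divided by 165.
Repeatedly combine the two least-probable nodes; the expected code length is the sum of the merged weights.
merge 2/55 + 7/165 → 13/165
merge 13/165 + 14/165 → 9/55
merge 6/55 + 8/55 → 14/55
merge 9/55 + 38/165 → 13/33
merge 14/55 + 58/165 → 20/33
merge 13/33 + 20/33 → 1
L = 13/165 + 9/55 + 14/55 + 13/33 + 20/33 + 1 = 412/165 ≈ 2.497 bits/symbol.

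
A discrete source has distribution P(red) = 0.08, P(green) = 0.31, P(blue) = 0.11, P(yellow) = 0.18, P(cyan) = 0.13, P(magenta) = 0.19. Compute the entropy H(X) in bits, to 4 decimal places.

2.4488 bits

H = −Σ pᵢ log₂ pᵢ.
−0.08·log₂(0.08) = 0.2915
−0.31·log₂(0.31) = 0.5238
−0.11·log₂(0.11) = 0.3503
−0.18·log₂(0.18) = 0.4453
−0.13·log₂(0.13) = 0.3826
−0.19·log₂(0.19) = 0.4552
Sum ≈ 2.4488 → 2.4488 bits.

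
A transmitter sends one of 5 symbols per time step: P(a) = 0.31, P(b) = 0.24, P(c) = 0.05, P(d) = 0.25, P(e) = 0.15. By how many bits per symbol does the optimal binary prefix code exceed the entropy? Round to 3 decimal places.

0.055 bits

Entropy H = −Σ p log₂ p ≈ 2.1446 bits.
Huffman merges: 1/20+3/20→1/5; 1/5+6/25→11/25; 1/4+31/100→14/25; 11/25+14/25→1. L = 11/5 ≈ 2.2000.
L − H = 2.2000 − 2.1446 = 0.055 bits.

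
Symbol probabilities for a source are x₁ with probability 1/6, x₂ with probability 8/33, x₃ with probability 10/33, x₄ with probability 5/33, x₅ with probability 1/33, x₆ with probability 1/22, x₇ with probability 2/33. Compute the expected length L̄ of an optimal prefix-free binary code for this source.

Repeatedly combine the two least-probable nodes; the expected code length is the sum of the merged weights.
merge 1/33 + 1/22 → 5/66
merge 2/33 + 5/66 → 3/22
merge 3/22 + 5/33 → 19/66
merge 1/6 + 8/33 → 9/22
merge 19/66 + 10/33 → 13/22
merge 9/22 + 13/22 → 1
L = 5/66 + 3/22 + 19/66 + 9/22 + 13/22 + 1 = 5/2 = 2.5 bits/symbol.

2.5 bits/symbol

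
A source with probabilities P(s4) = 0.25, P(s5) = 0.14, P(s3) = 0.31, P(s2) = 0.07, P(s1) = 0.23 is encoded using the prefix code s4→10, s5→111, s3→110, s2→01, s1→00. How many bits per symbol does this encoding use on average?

2.45 bits/symbol

L̄ = Σ pᵢ·ℓᵢ = 0.25·2 + 0.14·3 + 0.31·3 + 0.07·2 + 0.23·2 = 2.45 bits/symbol.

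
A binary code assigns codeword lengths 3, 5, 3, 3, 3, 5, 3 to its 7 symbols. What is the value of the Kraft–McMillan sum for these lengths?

With common denominator 2^5 = 32: Σ 2^(−ℓᵢ) = 4/32 + 1/32 + 4/32 + 4/32 + 4/32 + 1/32 + 4/32 = 22/32 = 0.6875.

0.6875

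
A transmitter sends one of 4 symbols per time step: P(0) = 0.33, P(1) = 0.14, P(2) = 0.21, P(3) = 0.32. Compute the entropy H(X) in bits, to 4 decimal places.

1.9238 bits

H = −Σ pᵢ log₂ pᵢ.
−0.33·log₂(0.33) = 0.5278
−0.14·log₂(0.14) = 0.3971
−0.21·log₂(0.21) = 0.4728
−0.32·log₂(0.32) = 0.5260
Sum ≈ 1.9238 → 1.9238 bits.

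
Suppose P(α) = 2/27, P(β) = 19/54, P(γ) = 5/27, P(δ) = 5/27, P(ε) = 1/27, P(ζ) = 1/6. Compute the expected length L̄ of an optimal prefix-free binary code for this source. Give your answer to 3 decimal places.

Repeatedly combine the two least-probable nodes; the expected code length is the sum of the merged weights.
merge 1/27 + 2/27 → 1/9
merge 1/9 + 1/6 → 5/18
merge 5/27 + 5/27 → 10/27
merge 5/18 + 19/54 → 17/27
merge 10/27 + 17/27 → 1
L = 1/9 + 5/18 + 10/27 + 17/27 + 1 = 43/18 ≈ 2.389 bits/symbol.

2.389 bits/symbol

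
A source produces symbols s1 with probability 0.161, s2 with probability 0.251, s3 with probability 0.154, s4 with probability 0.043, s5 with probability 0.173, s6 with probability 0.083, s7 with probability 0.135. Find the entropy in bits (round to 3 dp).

H = −Σ pᵢ log₂ pᵢ.
−0.161·log₂(0.161) = 0.4242
−0.251·log₂(0.251) = 0.5006
−0.154·log₂(0.154) = 0.4156
−0.043·log₂(0.043) = 0.1952
−0.173·log₂(0.173) = 0.4379
−0.083·log₂(0.083) = 0.2980
−0.135·log₂(0.135) = 0.3900
Sum ≈ 2.6615 → 2.662 bits.

2.662 bits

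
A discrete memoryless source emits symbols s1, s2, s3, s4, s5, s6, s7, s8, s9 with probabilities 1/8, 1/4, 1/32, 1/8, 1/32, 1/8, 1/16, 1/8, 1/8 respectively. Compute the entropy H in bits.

Each probability is a power of 1/2, so log₂(1/p) is an integer.
H = Σ p·log₂(1/p) = 1/8·3 + 1/4·2 + 1/32·5 + 1/8·3 + 1/32·5 + 1/8·3 + 1/16·4 + 1/8·3 + 1/8·3 = 2.9375 bits.

2.9375 bits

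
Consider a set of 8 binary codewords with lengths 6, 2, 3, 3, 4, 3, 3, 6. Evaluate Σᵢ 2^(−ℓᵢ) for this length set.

With common denominator 2^6 = 64: Σ 2^(−ℓᵢ) = 1/64 + 16/64 + 8/64 + 8/64 + 4/64 + 8/64 + 8/64 + 1/64 = 54/64 = 0.84375.

0.84375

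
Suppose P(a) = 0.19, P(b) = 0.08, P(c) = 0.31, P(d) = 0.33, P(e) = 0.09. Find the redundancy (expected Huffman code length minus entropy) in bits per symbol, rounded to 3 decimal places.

Entropy H = −Σ p log₂ p ≈ 2.1110 bits.
Huffman merges: 2/25+9/100→17/100; 17/100+19/100→9/25; 31/100+33/100→16/25; 9/25+16/25→1. L = 217/100 ≈ 2.1700.
L − H = 2.1700 − 2.1110 = 0.059 bits.

0.059 bits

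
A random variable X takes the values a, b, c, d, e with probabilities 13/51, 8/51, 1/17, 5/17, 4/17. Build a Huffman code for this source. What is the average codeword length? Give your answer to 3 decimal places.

2.216 bits/symbol

Repeatedly combine the two least-probable nodes; the expected code length is the sum of the merged weights.
merge 1/17 + 8/51 → 11/51
merge 11/51 + 4/17 → 23/51
merge 13/51 + 5/17 → 28/51
merge 23/51 + 28/51 → 1
L = 11/51 + 23/51 + 28/51 + 1 = 113/51 ≈ 2.216 bits/symbol.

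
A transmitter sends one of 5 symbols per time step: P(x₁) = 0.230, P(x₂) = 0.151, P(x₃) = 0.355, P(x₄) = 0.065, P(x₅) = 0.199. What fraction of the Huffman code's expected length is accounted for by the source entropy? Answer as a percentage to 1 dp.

97.0%

Entropy H = −Σ p log₂ p ≈ 2.1497 bits.
Huffman merges: 13/200+151/1000→27/125; 199/1000+27/125→83/200; 23/100+71/200→117/200; 83/200+117/200→1. L = 277/125 ≈ 2.2160.
Efficiency = H/L = 2.1497/2.2160 = 97.0%.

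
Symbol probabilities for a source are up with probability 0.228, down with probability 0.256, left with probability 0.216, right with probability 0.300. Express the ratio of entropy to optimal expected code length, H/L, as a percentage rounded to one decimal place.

99.4%

Entropy H = −Σ p log₂ p ≈ 1.9882 bits.
Huffman merges: 27/125+57/250→111/250; 32/125+3/10→139/250; 111/250+139/250→1. L = 2 ≈ 2.0000.
Efficiency = H/L = 1.9882/2.0000 = 99.4%.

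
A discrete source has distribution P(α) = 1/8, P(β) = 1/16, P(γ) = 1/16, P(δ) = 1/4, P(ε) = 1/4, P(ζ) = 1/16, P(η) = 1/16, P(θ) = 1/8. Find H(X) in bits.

2.75 bits

Each probability is a power of 1/2, so log₂(1/p) is an integer.
H = Σ p·log₂(1/p) = 1/8·3 + 1/16·4 + 1/16·4 + 1/4·2 + 1/4·2 + 1/16·4 + 1/16·4 + 1/8·3 = 2.75 bits.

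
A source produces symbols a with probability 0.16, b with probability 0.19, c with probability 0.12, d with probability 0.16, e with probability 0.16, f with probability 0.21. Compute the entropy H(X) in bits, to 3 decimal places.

H = −Σ pᵢ log₂ pᵢ.
−0.16·log₂(0.16) = 0.4230
−0.19·log₂(0.19) = 0.4552
−0.12·log₂(0.12) = 0.3671
−0.16·log₂(0.16) = 0.4230
−0.16·log₂(0.16) = 0.4230
−0.21·log₂(0.21) = 0.4728
Sum ≈ 2.5642 → 2.564 bits.

2.564 bits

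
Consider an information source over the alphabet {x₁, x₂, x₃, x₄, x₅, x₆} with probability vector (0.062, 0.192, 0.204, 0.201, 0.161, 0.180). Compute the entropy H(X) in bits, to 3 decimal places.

H = −Σ pᵢ log₂ pᵢ.
−0.062·log₂(0.062) = 0.2487
−0.192·log₂(0.192) = 0.4571
−0.204·log₂(0.204) = 0.4678
−0.201·log₂(0.201) = 0.4653
−0.161·log₂(0.161) = 0.4242
−0.180·log₂(0.180) = 0.4453
Sum ≈ 2.5085 → 2.508 bits.

2.508 bits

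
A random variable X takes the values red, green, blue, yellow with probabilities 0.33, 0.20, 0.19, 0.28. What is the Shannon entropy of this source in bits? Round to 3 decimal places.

1.962 bits

H = −Σ pᵢ log₂ pᵢ.
−0.33·log₂(0.33) = 0.5278
−0.20·log₂(0.20) = 0.4644
−0.19·log₂(0.19) = 0.4552
−0.28·log₂(0.28) = 0.5142
Sum ≈ 1.9617 → 1.962 bits.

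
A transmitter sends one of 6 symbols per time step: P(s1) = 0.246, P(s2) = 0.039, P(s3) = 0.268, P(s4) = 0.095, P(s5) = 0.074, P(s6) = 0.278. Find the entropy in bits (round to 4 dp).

H = −Σ pᵢ log₂ pᵢ.
−0.246·log₂(0.246) = 0.4977
−0.039·log₂(0.039) = 0.1825
−0.268·log₂(0.268) = 0.5091
−0.095·log₂(0.095) = 0.3226
−0.074·log₂(0.074) = 0.2780
−0.278·log₂(0.278) = 0.5134
Sum ≈ 2.3034 → 2.3034 bits.

2.3034 bits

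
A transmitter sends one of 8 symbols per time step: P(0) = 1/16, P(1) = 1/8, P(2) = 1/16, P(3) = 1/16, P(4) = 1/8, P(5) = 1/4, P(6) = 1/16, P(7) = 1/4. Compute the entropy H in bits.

Each probability is a power of 1/2, so log₂(1/p) is an integer.
H = Σ p·log₂(1/p) = 1/16·4 + 1/8·3 + 1/16·4 + 1/16·4 + 1/8·3 + 1/4·2 + 1/16·4 + 1/4·2 = 2.75 bits.

2.75 bits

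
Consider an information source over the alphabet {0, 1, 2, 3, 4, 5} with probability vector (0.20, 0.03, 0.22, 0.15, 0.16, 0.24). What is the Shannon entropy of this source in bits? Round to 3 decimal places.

H = −Σ pᵢ log₂ pᵢ.
−0.20·log₂(0.20) = 0.4644
−0.03·log₂(0.03) = 0.1518
−0.22·log₂(0.22) = 0.4806
−0.15·log₂(0.15) = 0.4105
−0.16·log₂(0.16) = 0.4230
−0.24·log₂(0.24) = 0.4941
Sum ≈ 2.4244 → 2.424 bits.

2.424 bits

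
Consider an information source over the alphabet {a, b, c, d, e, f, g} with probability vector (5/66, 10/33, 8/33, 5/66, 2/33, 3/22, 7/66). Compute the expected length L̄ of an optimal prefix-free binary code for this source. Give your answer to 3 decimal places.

Repeatedly combine the two least-probable nodes; the expected code length is the sum of the merged weights.
merge 2/33 + 5/66 → 3/22
merge 5/66 + 7/66 → 2/11
merge 3/22 + 3/22 → 3/11
merge 2/11 + 8/33 → 14/33
merge 3/11 + 10/33 → 19/33
merge 14/33 + 19/33 → 1
L = 3/22 + 2/11 + 3/11 + 14/33 + 19/33 + 1 = 57/22 ≈ 2.591 bits/symbol.

2.591 bits/symbol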